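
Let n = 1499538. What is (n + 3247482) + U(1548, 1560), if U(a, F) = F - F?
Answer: 4747020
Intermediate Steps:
U(a, F) = 0
(n + 3247482) + U(1548, 1560) = (1499538 + 3247482) + 0 = 4747020 + 0 = 4747020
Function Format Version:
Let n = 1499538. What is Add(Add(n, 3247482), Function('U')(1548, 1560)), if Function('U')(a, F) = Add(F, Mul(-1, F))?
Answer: 4747020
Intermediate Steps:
Function('U')(a, F) = 0
Add(Add(n, 3247482), Function('U')(1548, 1560)) = Add(Add(1499538, 3247482), 0) = Add(4747020, 0) = 4747020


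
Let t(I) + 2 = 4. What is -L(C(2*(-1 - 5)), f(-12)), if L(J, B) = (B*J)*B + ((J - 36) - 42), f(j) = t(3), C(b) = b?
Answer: 138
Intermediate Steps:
t(I) = 2 (t(I) = -2 + 4 = 2)
f(j) = 2
L(J, B) = -78 + J + J*B² (L(J, B) = J*B² + ((-36 + J) - 42) = J*B² + (-78 + J) = -78 + J + J*B²)
-L(C(2*(-1 - 5)), f(-12)) = -(-78 + 2*(-1 - 5) + (2*(-1 - 5))*2²) = -(-78 + 2*(-6) + (2*(-6))*4) = -(-78 - 12 - 12*4) = -(-78 - 12 - 48) = -1*(-138) = 138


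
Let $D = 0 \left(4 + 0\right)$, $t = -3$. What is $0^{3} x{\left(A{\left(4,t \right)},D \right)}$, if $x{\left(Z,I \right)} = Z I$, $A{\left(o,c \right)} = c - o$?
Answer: $0$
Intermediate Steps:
$D = 0$ ($D = 0 \cdot 4 = 0$)
$x{\left(Z,I \right)} = I Z$
$0^{3} x{\left(A{\left(4,t \right)},D \right)} = 0^{3} \cdot 0 \left(-3 - 4\right) = 0 \cdot 0 \left(-3 - 4\right) = 0 \cdot 0 \left(-7\right) = 0 \cdot 0 = 0$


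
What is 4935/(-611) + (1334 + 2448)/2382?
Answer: -100472/15483 ≈ -6.4892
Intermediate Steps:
4935/(-611) + (1334 + 2448)/2382 = 4935*(-1/611) + 3782*(1/2382) = -105/13 + 1891/1191 = -100472/15483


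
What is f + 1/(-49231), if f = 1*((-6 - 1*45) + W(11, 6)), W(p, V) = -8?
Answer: -2904630/49231 ≈ -59.000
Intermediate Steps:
f = -59 (f = 1*((-6 - 1*45) - 8) = 1*((-6 - 45) - 8) = 1*(-51 - 8) = 1*(-59) = -59)
f + 1/(-49231) = -59 + 1/(-49231) = -59 - 1/49231 = -2904630/49231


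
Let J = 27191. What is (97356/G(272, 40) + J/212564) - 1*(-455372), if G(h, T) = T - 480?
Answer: 43976676507/96620 ≈ 4.5515e+5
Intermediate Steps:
G(h, T) = -480 + T
(97356/G(272, 40) + J/212564) - 1*(-455372) = (97356/(-480 + 40) + 27191/212564) - 1*(-455372) = (97356/(-440) + 27191*(1/212564)) + 455372 = (97356*(-1/440) + 27191/212564) + 455372 = (-24339/110 + 27191/212564) + 455372 = -21366133/96620 + 455372 = 43976676507/96620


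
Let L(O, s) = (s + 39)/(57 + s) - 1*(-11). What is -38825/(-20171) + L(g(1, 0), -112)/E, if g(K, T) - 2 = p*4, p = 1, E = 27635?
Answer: 59024764063/30658407175 ≈ 1.9252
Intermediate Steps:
g(K, T) = 6 (g(K, T) = 2 + 1*4 = 2 + 4 = 6)
L(O, s) = 11 + (39 + s)/(57 + s) (L(O, s) = (39 + s)/(57 + s) + 11 = 11 + (39 + s)/(57 + s))
-38825/(-20171) + L(g(1, 0), -112)/E = -38825/(-20171) + (6*(111 + 2*(-112))/(57 - 112))/27635 = -38825*(-1/20171) + (6*(111 - 224)/(-55))*(1/27635) = 38825/20171 + (6*(-1/55)*(-113))*(1/27635) = 38825/20171 + (678/55)*(1/27635) = 38825/20171 + 678/1519925 = 59024764063/30658407175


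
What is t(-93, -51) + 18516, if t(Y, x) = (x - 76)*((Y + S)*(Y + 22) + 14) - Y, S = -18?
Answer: -984056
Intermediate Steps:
t(Y, x) = -Y + (-76 + x)*(14 + (-18 + Y)*(22 + Y)) (t(Y, x) = (x - 76)*((Y - 18)*(Y + 22) + 14) - Y = (-76 + x)*((-18 + Y)*(22 + Y) + 14) - Y = (-76 + x)*(14 + (-18 + Y)*(22 + Y)) - Y = -Y + (-76 + x)*(14 + (-18 + Y)*(22 + Y)))
t(-93, -51) + 18516 = (29032 - 382*(-51) - 305*(-93) - 76*(-93)² - 51*(-93)² + 4*(-93)*(-51)) + 18516 = (29032 + 19482 + 28365 - 76*8649 - 51*8649 + 18972) + 18516 = (29032 + 19482 + 28365 - 657324 - 441099 + 18972) + 18516 = -1002572 + 18516 = -984056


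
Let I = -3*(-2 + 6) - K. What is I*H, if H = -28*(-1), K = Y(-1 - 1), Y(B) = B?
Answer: -280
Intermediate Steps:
K = -2 (K = -1 - 1 = -2)
I = -10 (I = -3*(-2 + 6) - 1*(-2) = -3*4 + 2 = -12 + 2 = -10)
H = 28
I*H = -10*28 = -280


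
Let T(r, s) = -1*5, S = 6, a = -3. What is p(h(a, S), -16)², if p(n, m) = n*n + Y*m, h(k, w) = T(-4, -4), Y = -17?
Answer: 88209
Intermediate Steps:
T(r, s) = -5
h(k, w) = -5
p(n, m) = n² - 17*m (p(n, m) = n*n - 17*m = n² - 17*m)
p(h(a, S), -16)² = ((-5)² - 17*(-16))² = (25 + 272)² = 297² = 88209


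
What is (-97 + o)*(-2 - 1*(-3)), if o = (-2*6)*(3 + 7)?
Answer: -217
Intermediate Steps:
o = -120 (o = -12*10 = -120)
(-97 + o)*(-2 - 1*(-3)) = (-97 - 120)*(-2 - 1*(-3)) = -217*(-2 + 3) = -217*1 = -217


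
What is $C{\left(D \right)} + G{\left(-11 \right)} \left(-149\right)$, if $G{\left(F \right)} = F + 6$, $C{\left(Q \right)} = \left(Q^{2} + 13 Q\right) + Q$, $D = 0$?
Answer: $745$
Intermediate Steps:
$C{\left(Q \right)} = Q^{2} + 14 Q$
$G{\left(F \right)} = 6 + F$
$C{\left(D \right)} + G{\left(-11 \right)} \left(-149\right) = 0 \left(14 + 0\right) + \left(6 - 11\right) \left(-149\right) = 0 \cdot 14 - -745 = 0 + 745 = 745$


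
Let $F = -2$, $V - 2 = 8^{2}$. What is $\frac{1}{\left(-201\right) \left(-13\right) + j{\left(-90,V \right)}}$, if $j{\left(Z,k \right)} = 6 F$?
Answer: $\frac{1}{2601} \approx 0.00038447$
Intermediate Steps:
$V = 66$ ($V = 2 + 8^{2} = 2 + 64 = 66$)
$j{\left(Z,k \right)} = -12$ ($j{\left(Z,k \right)} = 6 \left(-2\right) = -12$)
$\frac{1}{\left(-201\right) \left(-13\right) + j{\left(-90,V \right)}} = \frac{1}{\left(-201\right) \left(-13\right) - 12} = \frac{1}{2613 - 12} = \frac{1}{2601}$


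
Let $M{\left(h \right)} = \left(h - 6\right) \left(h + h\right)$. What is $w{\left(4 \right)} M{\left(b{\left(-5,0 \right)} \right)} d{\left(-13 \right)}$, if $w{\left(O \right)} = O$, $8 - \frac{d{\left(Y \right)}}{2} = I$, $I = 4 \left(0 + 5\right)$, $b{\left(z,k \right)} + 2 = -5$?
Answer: $-17472$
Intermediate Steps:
$b{\left(z,k \right)} = -7$ ($b{\left(z,k \right)} = -2 - 5 = -7$)
$I = 20$ ($I = 4 \cdot 5 = 20$)
$d{\left(Y \right)} = -24$ ($d{\left(Y \right)} = 16 - 40 = -24$)
$M{\left(h \right)} = 2 h \left(-6 + h\right)$ ($M{\left(h \right)} = \left(-6 + h\right) 2 h = 2 h \left(-6 + h\right)$)
$w{\left(4 \right)} M{\left(b{\left(-5,0 \right)} \right)} d{\left(-13 \right)} = 4 \cdot 2 \left(-7\right) \left(-6 - 7\right) \left(-24\right) = 4 \cdot 2 \left(-7\right) \left(-13\right) \left(-24\right) = 4 \cdot 182 \left(-24\right) = 728 \left(-24\right) = -17472$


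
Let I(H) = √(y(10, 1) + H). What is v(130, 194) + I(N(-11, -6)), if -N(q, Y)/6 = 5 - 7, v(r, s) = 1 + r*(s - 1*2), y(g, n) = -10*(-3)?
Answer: 24961 + √42 ≈ 24967.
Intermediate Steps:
y(g, n) = 30 (y(g, n) = -2*(-15) = 30)
v(r, s) = 1 + r*(-2 + s) (v(r, s) = 1 + r*(s - 2) = 1 + r*(-2 + s))
N(q, Y) = 12 (N(q, Y) = -6*(5 - 7) = -6*(-2) = 12)
I(H) = √(30 + H)
v(130, 194) + I(N(-11, -6)) = (1 - 2*130 + 130*194) + √(30 + 12) = (1 - 260 + 25220) + √42 = 24961 + √42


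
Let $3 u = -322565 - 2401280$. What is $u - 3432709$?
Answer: $- \frac{13021972}{3} \approx -4.3407 \cdot 10^{6}$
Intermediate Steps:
$u = - \frac{2723845}{3}$ ($u = \frac{-322565 - 2401280}{3} = \frac{1}{3} \left(-2723845\right) = - \frac{2723845}{3} \approx -9.0795 \cdot 10^{5}$)
$u - 3432709 = - \frac{2723845}{3} - 3432709 = - \frac{13021972}{3}$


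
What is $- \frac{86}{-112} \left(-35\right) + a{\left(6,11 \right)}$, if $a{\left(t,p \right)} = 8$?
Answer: $- \frac{151}{8} \approx -18.875$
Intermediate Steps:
$- \frac{86}{-112} \left(-35\right) + a{\left(6,11 \right)} = - \frac{86}{-112} \left(-35\right) + 8 = \left(-86\right) \left(- \frac{1}{112}\right) \left(-35\right) + 8 = \frac{43}{56} \left(-35\right) + 8 = - \frac{215}{8} + 8 = - \frac{151}{8}$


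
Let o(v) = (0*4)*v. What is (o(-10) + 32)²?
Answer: 1024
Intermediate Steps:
o(v) = 0 (o(v) = 0*v = 0)
(o(-10) + 32)² = (0 + 32)² = 32² = 1024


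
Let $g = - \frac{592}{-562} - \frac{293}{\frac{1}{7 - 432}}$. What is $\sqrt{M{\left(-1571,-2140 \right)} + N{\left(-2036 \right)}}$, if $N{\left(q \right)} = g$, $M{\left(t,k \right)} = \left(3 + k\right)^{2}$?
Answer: $\frac{\sqrt{370429348710}}{281} \approx 2165.9$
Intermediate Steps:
$g = \frac{34991821}{281}$ ($g = \left(-592\right) \left(- \frac{1}{562}\right) - \frac{293}{\frac{1}{-425}} = \frac{296}{281} - \frac{293}{- \frac{1}{425}} = \frac{296}{281} - -124525 = \frac{296}{281} + 124525 = \frac{34991821}{281} \approx 1.2453 \cdot 10^{5}$)
$N{\left(q \right)} = \frac{34991821}{281}$
$\sqrt{M{\left(-1571,-2140 \right)} + N{\left(-2036 \right)}} = \sqrt{\left(3 - 2140\right)^{2} + \frac{34991821}{281}} = \sqrt{\left(-2137\right)^{2} + \frac{34991821}{281}} = \sqrt{4566769 + \frac{34991821}{281}} = \sqrt{\frac{1318253910}{281}} = \frac{\sqrt{370429348710}}{281}$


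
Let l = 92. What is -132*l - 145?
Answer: -12289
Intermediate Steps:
-132*l - 145 = -132*92 - 145 = -12144 - 145 = -12289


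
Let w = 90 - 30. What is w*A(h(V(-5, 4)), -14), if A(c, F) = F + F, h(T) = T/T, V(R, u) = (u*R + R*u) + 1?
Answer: -1680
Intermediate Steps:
V(R, u) = 1 + 2*R*u (V(R, u) = (R*u + R*u) + 1 = 2*R*u + 1 = 1 + 2*R*u)
h(T) = 1
A(c, F) = 2*F
w = 60
w*A(h(V(-5, 4)), -14) = 60*(2*(-14)) = 60*(-28) = -1680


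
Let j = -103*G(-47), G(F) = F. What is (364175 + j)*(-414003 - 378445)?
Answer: -292425991168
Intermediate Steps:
j = 4841 (j = -103*(-47) = 4841)
(364175 + j)*(-414003 - 378445) = (364175 + 4841)*(-414003 - 378445) = 369016*(-792448) = -292425991168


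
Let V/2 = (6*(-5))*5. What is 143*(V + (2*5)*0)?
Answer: -42900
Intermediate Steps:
V = -300 (V = 2*((6*(-5))*5) = 2*(-30*5) = 2*(-150) = -300)
143*(V + (2*5)*0) = 143*(-300 + (2*5)*0) = 143*(-300 + 10*0) = 143*(-300 + 0) = 143*(-300) = -42900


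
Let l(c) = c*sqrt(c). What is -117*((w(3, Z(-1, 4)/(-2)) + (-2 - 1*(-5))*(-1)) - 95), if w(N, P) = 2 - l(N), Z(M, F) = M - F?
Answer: 11232 + 351*sqrt(3) ≈ 11840.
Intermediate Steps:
l(c) = c**(3/2)
w(N, P) = 2 - N**(3/2)
-117*((w(3, Z(-1, 4)/(-2)) + (-2 - 1*(-5))*(-1)) - 95) = -117*(((2 - 3**(3/2)) + (-2 - 1*(-5))*(-1)) - 95) = -117*(((2 - 3*sqrt(3)) + (-2 + 5)*(-1)) - 95) = -117*(((2 - 3*sqrt(3)) + 3*(-1)) - 95) = -117*(((2 - 3*sqrt(3)) - 3) - 95) = -117*((-1 - 3*sqrt(3)) - 95) = -117*(-96 - 3*sqrt(3)) = 11232 + 351*sqrt(3)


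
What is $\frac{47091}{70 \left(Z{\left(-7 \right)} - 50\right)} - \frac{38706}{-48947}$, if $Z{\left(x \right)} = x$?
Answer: $- \frac{716842079}{65099510} \approx -11.011$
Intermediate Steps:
$\frac{47091}{70 \left(Z{\left(-7 \right)} - 50\right)} - \frac{38706}{-48947} = \frac{47091}{70 \left(-7 - 50\right)} - \frac{38706}{-48947} = \frac{47091}{70 \left(-57\right)} - - \frac{38706}{48947} = \frac{47091}{-3990} + \frac{38706}{48947} = 47091 \left(- \frac{1}{3990}\right) + \frac{38706}{48947} = - \frac{15697}{1330} + \frac{38706}{48947} = - \frac{716842079}{65099510}$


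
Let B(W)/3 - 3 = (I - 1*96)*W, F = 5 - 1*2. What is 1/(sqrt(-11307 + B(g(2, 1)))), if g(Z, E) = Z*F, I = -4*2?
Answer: -I*sqrt(13170)/13170 ≈ -0.0087138*I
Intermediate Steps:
I = -8
F = 3 (F = 5 - 2 = 3)
g(Z, E) = 3*Z (g(Z, E) = Z*3 = 3*Z)
B(W) = 9 - 312*W (B(W) = 9 + 3*((-8 - 1*96)*W) = 9 + 3*((-8 - 96)*W) = 9 + 3*(-104*W) = 9 - 312*W)
1/(sqrt(-11307 + B(g(2, 1)))) = 1/(sqrt(-11307 + (9 - 936*2))) = 1/(sqrt(-11307 + (9 - 312*6))) = 1/(sqrt(-11307 + (9 - 1872))) = 1/(sqrt(-11307 - 1863)) = 1/(sqrt(-13170)) = 1/(I*sqrt(13170)) = -I*sqrt(13170)/13170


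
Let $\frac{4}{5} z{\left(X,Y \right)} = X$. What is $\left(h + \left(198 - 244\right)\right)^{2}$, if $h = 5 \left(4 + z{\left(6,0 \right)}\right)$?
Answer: $\frac{529}{4} \approx 132.25$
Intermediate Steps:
$z{\left(X,Y \right)} = \frac{5 X}{4}$
$h = \frac{115}{2}$ ($h = 5 \left(4 + \frac{5}{4} \cdot 6\right) = 5 \left(4 + \frac{15}{2}\right) = 5 \cdot \frac{23}{2} = \frac{115}{2} \approx 57.5$)
$\left(h + \left(198 - 244\right)\right)^{2} = \left(\frac{115}{2} + \left(198 - 244\right)\right)^{2} = \left(\frac{115}{2} - 46\right)^{2} = \left(\frac{23}{2}\right)^{2} = \frac{529}{4}$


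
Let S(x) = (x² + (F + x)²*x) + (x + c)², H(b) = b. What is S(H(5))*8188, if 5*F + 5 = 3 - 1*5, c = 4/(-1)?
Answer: 3717352/5 ≈ 7.4347e+5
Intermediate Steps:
c = -4 (c = 4*(-1) = -4)
F = -7/5 (F = -1 + (3 - 1*5)/5 = -1 + (3 - 5)/5 = -1 + (⅕)*(-2) = -1 - ⅖ = -7/5 ≈ -1.4000)
S(x) = x² + (-4 + x)² + x*(-7/5 + x)² (S(x) = (x² + (-7/5 + x)²*x) + (x - 4)² = (x² + x*(-7/5 + x)²) + (-4 + x)² = x² + (-4 + x)² + x*(-7/5 + x)²)
S(H(5))*8188 = (16 + 5³ - 151/25*5 - ⅘*5²)*8188 = (16 + 125 - 151/5 - ⅘*25)*8188 = (16 + 125 - 151/5 - 20)*8188 = (454/5)*8188 = 3717352/5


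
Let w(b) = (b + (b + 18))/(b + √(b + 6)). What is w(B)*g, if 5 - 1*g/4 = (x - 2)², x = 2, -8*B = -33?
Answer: 2200/7 - 1200*√2/7 ≈ 71.849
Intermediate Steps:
B = 33/8 (B = -⅛*(-33) = 33/8 ≈ 4.1250)
g = 20 (g = 20 - 4*(2 - 2)² = 20 - 4*0² = 20 - 4*0 = 20 + 0 = 20)
w(b) = (18 + 2*b)/(b + √(6 + b)) (w(b) = (b + (18 + b))/(b + √(6 + b)) = (18 + 2*b)/(b + √(6 + b)))
w(B)*g = (2*(9 + 33/8)/(33/8 + √(6 + 33/8)))*20 = (2*(105/8)/(33/8 + √(81/8)))*20 = (2*(105/8)/(33/8 + 9*√2/4))*20 = (105/(4*(33/8 + 9*√2/4)))*20 = 525/(33/8 + 9*√2/4)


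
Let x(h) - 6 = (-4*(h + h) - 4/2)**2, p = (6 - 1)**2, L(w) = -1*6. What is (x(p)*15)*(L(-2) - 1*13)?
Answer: -11630850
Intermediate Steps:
L(w) = -6
p = 25 (p = 5**2 = 25)
x(h) = 6 + (-2 - 8*h)**2 (x(h) = 6 + (-4*(h + h) - 4/2)**2 = 6 + (-8*h - 4*1/2)**2 = 6 + (-8*h - 2)**2 = 6 + (-2 - 8*h)**2)
(x(p)*15)*(L(-2) - 1*13) = ((10 + 32*25 + 64*25**2)*15)*(-6 - 1*13) = ((10 + 800 + 64*625)*15)*(-6 - 13) = ((10 + 800 + 40000)*15)*(-19) = (40810*15)*(-19) = 612150*(-19) = -11630850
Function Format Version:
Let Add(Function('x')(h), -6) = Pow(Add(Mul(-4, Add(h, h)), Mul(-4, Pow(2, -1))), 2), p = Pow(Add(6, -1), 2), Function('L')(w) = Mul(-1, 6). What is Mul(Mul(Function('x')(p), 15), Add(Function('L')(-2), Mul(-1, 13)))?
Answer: -11630850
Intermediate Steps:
Function('L')(w) = -6
p = 25 (p = Pow(5, 2) = 25)
Function('x')(h) = Add(6, Pow(Add(-2, Mul(-8, h)), 2)) (Function('x')(h) = Add(6, Pow(Add(Mul(-4, Add(h, h)), Mul(-4, Pow(2, -1))), 2)) = Add(6, Pow(Add(Mul(-4, Mul(2, h)), Mul(-4, Rational(1, 2))), 2)) = Add(6, Pow(Add(Mul(-8, h), -2), 2)) = Add(6, Pow(Add(-2, Mul(-8, h)), 2)))
Mul(Mul(Function('x')(p), 15), Add(Function('L')(-2), Mul(-1, 13))) = Mul(Mul(Add(10, Mul(32, 25), Mul(64, Pow(25, 2))), 15), Add(-6, Mul(-1, 13))) = Mul(Mul(Add(10, 800, Mul(64, 625)), 15), Add(-6, -13)) = Mul(Mul(Add(10, 800, 40000), 15), -19) = Mul(Mul(40810, 15), -19) = Mul(612150, -19) = -11630850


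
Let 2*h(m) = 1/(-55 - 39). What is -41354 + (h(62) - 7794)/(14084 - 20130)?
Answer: -47003476119/1136648 ≈ -41353.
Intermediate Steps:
h(m) = -1/188 (h(m) = 1/(2*(-55 - 39)) = (½)/(-94) = (½)*(-1/94) = -1/188)
-41354 + (h(62) - 7794)/(14084 - 20130) = -41354 + (-1/188 - 7794)/(14084 - 20130) = -41354 - 1465273/188/(-6046) = -41354 - 1465273/188*(-1/6046) = -41354 + 1465273/1136648 = -47003476119/1136648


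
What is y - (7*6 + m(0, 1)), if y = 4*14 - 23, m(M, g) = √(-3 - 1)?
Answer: -9 - 2*I ≈ -9.0 - 2.0*I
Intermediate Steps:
m(M, g) = 2*I (m(M, g) = √(-4) = 2*I)
y = 33 (y = 56 - 23 = 33)
y - (7*6 + m(0, 1)) = 33 - (7*6 + 2*I) = 33 - (42 + 2*I) = 33 + (-42 - 2*I) = -9 - 2*I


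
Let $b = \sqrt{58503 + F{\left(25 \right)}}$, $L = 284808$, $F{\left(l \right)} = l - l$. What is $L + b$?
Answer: $284808 + \sqrt{58503} \approx 2.8505 \cdot 10^{5}$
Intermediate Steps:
$F{\left(l \right)} = 0$
$b = \sqrt{58503}$ ($b = \sqrt{58503 + 0} = \sqrt{58503} \approx 241.87$)
$L + b = 284808 + \sqrt{58503}$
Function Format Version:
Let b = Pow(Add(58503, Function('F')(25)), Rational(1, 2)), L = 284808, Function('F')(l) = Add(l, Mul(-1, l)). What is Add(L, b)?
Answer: Add(284808, Pow(58503, Rational(1, 2))) ≈ 2.8505e+5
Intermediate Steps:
Function('F')(l) = 0
b = Pow(58503, Rational(1, 2)) (b = Pow(Add(58503, 0), Rational(1, 2)) = Pow(58503, Rational(1, 2)) ≈ 241.87)
Add(L, b) = Add(284808, Pow(58503, Rational(1, 2)))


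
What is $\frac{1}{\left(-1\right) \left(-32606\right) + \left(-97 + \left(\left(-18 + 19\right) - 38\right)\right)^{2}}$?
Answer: $\frac{1}{50562} \approx 1.9778 \cdot 10^{-5}$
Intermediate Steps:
$\frac{1}{\left(-1\right) \left(-32606\right) + \left(-97 + \left(\left(-18 + 19\right) - 38\right)\right)^{2}} = \frac{1}{32606 + \left(-97 + \left(1 - 38\right)\right)^{2}} = \frac{1}{32606 + \left(-97 - 37\right)^{2}} = \frac{1}{32606 + \left(-134\right)^{2}} = \frac{1}{32606 + 17956} = \frac{1}{50562}$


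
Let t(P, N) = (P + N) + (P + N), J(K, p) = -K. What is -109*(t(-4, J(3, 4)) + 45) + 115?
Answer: -3264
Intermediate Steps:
t(P, N) = 2*N + 2*P (t(P, N) = (N + P) + (N + P) = 2*N + 2*P)
-109*(t(-4, J(3, 4)) + 45) + 115 = -109*((2*(-1*3) + 2*(-4)) + 45) + 115 = -109*((2*(-3) - 8) + 45) + 115 = -109*((-6 - 8) + 45) + 115 = -109*(-14 + 45) + 115 = -109*31 + 115 = -3379 + 115 = -3264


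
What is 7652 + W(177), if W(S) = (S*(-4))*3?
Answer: 5528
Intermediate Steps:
W(S) = -12*S (W(S) = -4*S*3 = -12*S)
7652 + W(177) = 7652 - 12*177 = 7652 - 2124 = 5528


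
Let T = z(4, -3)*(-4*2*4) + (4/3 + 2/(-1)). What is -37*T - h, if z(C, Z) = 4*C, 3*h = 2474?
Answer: 18144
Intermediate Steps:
h = 2474/3 (h = (⅓)*2474 = 2474/3 ≈ 824.67)
T = -1538/3 (T = (4*4)*(-4*2*4) + (4/3 + 2/(-1)) = 16*(-8*4) + (4*(⅓) + 2*(-1)) = 16*(-32) + (4/3 - 2) = -512 - ⅔ = -1538/3 ≈ -512.67)
-37*T - h = -37*(-1538/3) - 1*2474/3 = 56906/3 - 2474/3 = 18144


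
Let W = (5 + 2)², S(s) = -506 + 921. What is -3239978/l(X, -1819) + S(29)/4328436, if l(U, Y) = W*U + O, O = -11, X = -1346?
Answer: 14024064789883/285525280740 ≈ 49.117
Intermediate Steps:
S(s) = 415
W = 49 (W = 7² = 49)
l(U, Y) = -11 + 49*U (l(U, Y) = 49*U - 11 = -11 + 49*U)
-3239978/l(X, -1819) + S(29)/4328436 = -3239978/(-11 + 49*(-1346)) + 415/4328436 = -3239978/(-11 - 65954) + 415*(1/4328436) = -3239978/(-65965) + 415/4328436 = -3239978*(-1/65965) + 415/4328436 = 3239978/65965 + 415/4328436 = 14024064789883/285525280740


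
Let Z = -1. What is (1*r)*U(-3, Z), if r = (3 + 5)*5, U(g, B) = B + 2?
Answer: 40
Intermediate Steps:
U(g, B) = 2 + B
r = 40 (r = 8*5 = 40)
(1*r)*U(-3, Z) = (1*40)*(2 - 1) = 40*1 = 40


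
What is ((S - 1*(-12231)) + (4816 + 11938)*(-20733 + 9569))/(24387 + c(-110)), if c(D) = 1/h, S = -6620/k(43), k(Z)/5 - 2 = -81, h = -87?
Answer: -1285453122837/167611772 ≈ -7669.2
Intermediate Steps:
k(Z) = -395 (k(Z) = 10 + 5*(-81) = 10 - 405 = -395)
S = 1324/79 (S = -6620/(-395) = -6620*(-1/395) = 1324/79 ≈ 16.759)
c(D) = -1/87 (c(D) = 1/(-87) = -1/87)
((S - 1*(-12231)) + (4816 + 11938)*(-20733 + 9569))/(24387 + c(-110)) = ((1324/79 - 1*(-12231)) + (4816 + 11938)*(-20733 + 9569))/(24387 - 1/87) = ((1324/79 + 12231) + 16754*(-11164))/(2121668/87) = (967573/79 - 187041656)*(87/2121668) = -14775323251/79*87/2121668 = -1285453122837/167611772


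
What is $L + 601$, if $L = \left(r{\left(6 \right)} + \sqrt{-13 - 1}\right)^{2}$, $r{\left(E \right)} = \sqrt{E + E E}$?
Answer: $629 + 28 i \sqrt{3} \approx 629.0 + 48.497 i$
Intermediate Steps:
$r{\left(E \right)} = \sqrt{E + E^{2}}$
$L = \left(\sqrt{42} + i \sqrt{14}\right)^{2}$ ($L = \left(\sqrt{6 \left(1 + 6\right)} + \sqrt{-13 - 1}\right)^{2} = \left(\sqrt{6 \cdot 7} + \sqrt{-14}\right)^{2} = \left(\sqrt{42} + i \sqrt{14}\right)^{2} \approx 28.0 + 48.497 i$)
$L + 601 = \left(28 + 28 i \sqrt{3}\right) + 601 = 629 + 28 i \sqrt{3}$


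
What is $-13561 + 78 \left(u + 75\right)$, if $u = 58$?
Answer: $-3187$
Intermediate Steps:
$-13561 + 78 \left(u + 75\right) = -13561 + 78 \left(58 + 75\right) = -13561 + 78 \cdot 133 = -13561 + 10374 = -3187$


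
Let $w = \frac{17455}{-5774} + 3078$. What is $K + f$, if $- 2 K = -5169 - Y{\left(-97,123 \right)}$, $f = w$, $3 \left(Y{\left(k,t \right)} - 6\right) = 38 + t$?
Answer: $\frac{98550233}{17322} \approx 5689.3$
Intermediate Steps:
$Y{\left(k,t \right)} = \frac{56}{3} + \frac{t}{3}$ ($Y{\left(k,t \right)} = 6 + \frac{38 + t}{3} = 6 + \left(\frac{38}{3} + \frac{t}{3}\right) = \frac{56}{3} + \frac{t}{3}$)
$w = \frac{17754917}{5774}$ ($w = 17455 \left(- \frac{1}{5774}\right) + 3078 = - \frac{17455}{5774} + 3078 = \frac{17754917}{5774} \approx 3075.0$)
$f = \frac{17754917}{5774} \approx 3075.0$
$K = \frac{7843}{3}$ ($K = - \frac{-5169 - \left(\frac{56}{3} + \frac{1}{3} \cdot 123\right)}{2} = - \frac{-5169 - \left(\frac{56}{3} + 41\right)}{2} = - \frac{-5169 - \frac{179}{3}}{2} = \left(- \frac{1}{2}\right) \left(- \frac{15686}{3}\right) = \frac{7843}{3} \approx 2614.3$)
$K + f = \frac{7843}{3} + \frac{17754917}{5774} = \frac{98550233}{17322}$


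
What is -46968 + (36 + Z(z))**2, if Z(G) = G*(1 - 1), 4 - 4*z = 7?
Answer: -45672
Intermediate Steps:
z = -3/4 (z = 1 - 1/4*7 = 1 - 7/4 = -3/4 ≈ -0.75000)
Z(G) = 0 (Z(G) = G*0 = 0)
-46968 + (36 + Z(z))**2 = -46968 + (36 + 0)**2 = -46968 + 36**2 = -46968 + 1296 = -45672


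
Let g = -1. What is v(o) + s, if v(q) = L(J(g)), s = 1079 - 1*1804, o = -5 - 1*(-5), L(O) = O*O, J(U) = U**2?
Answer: -724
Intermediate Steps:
L(O) = O**2
o = 0 (o = -5 + 5 = 0)
s = -725 (s = 1079 - 1804 = -725)
v(q) = 1 (v(q) = ((-1)**2)**2 = 1**2 = 1)
v(o) + s = 1 - 725 = -724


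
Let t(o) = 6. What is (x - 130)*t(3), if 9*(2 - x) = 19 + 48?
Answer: -2438/3 ≈ -812.67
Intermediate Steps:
x = -49/9 (x = 2 - (19 + 48)/9 = 2 - 1/9*67 = 2 - 67/9 = -49/9 ≈ -5.4444)
(x - 130)*t(3) = (-49/9 - 130)*6 = -1219/9*6 = -2438/3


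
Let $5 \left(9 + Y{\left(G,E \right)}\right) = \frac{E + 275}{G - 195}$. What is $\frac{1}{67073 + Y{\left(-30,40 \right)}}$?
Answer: $\frac{25}{1676593} \approx 1.4911 \cdot 10^{-5}$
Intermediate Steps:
$Y{\left(G,E \right)} = -9 + \frac{275 + E}{5 \left(-195 + G\right)}$ ($Y{\left(G,E \right)} = -9 + \frac{\left(E + 275\right) \frac{1}{G - 195}}{5} = -9 + \frac{\left(275 + E\right) \frac{1}{-195 + G}}{5} = -9 + \frac{\frac{1}{-195 + G} \left(275 + E\right)}{5} = -9 + \frac{275 + E}{5 \left(-195 + G\right)}$)
$\frac{1}{67073 + Y{\left(-30,40 \right)}} = \frac{1}{67073 + \frac{9050 + 40 - -1350}{5 \left(-195 - 30\right)}} = \frac{1}{67073 + \frac{9050 + 40 + 1350}{5 \left(-225\right)}} = \frac{1}{67073 + \frac{1}{5} \left(- \frac{1}{225}\right) 10440} = \frac{1}{67073 - \frac{232}{25}} = \frac{1}{\frac{1676593}{25}} = \frac{25}{1676593}$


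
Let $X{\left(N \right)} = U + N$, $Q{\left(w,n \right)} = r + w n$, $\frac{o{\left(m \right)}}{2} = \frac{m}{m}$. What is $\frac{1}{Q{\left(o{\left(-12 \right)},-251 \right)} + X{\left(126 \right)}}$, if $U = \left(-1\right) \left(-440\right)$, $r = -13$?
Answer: $\frac{1}{51} \approx 0.019608$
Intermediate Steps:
$o{\left(m \right)} = 2$ ($o{\left(m \right)} = 2 \frac{m}{m} = 2 \cdot 1 = 2$)
$U = 440$
$Q{\left(w,n \right)} = -13 + n w$ ($Q{\left(w,n \right)} = -13 + w n = -13 + n w$)
$X{\left(N \right)} = 440 + N$
$\frac{1}{Q{\left(o{\left(-12 \right)},-251 \right)} + X{\left(126 \right)}} = \frac{1}{\left(-13 - 502\right) + \left(440 + 126\right)} = \frac{1}{\left(-13 - 502\right) + 566} = \frac{1}{-515 + 566} = \frac{1}{51}$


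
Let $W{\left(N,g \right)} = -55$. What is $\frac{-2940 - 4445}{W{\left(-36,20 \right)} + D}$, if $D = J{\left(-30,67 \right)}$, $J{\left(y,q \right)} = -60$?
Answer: $\frac{1477}{23} \approx 64.217$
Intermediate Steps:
$D = -60$
$\frac{-2940 - 4445}{W{\left(-36,20 \right)} + D} = \frac{-2940 - 4445}{-55 - 60} = - \frac{7385}{-115} = \left(-7385\right) \left(- \frac{1}{115}\right) = \frac{1477}{23}$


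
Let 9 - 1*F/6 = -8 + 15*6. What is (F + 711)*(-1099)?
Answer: -300027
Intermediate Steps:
F = -438 (F = 54 - 6*(-8 + 15*6) = 54 - 6*(-8 + 90) = 54 - 6*82 = 54 - 492 = -438)
(F + 711)*(-1099) = (-438 + 711)*(-1099) = 273*(-1099) = -300027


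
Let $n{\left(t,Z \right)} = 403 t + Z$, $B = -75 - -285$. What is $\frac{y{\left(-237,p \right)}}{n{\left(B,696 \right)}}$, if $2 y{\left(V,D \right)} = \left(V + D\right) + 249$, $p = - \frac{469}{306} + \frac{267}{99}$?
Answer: $\frac{44311}{574414632} \approx 7.7141 \cdot 10^{-5}$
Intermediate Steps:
$B = 210$ ($B = -75 + 285 = 210$)
$p = \frac{3919}{3366}$ ($p = \left(-469\right) \frac{1}{306} + 267 \cdot \frac{1}{99} = - \frac{469}{306} + \frac{89}{33} = \frac{3919}{3366} \approx 1.1643$)
$y{\left(V,D \right)} = \frac{249}{2} + \frac{D}{2} + \frac{V}{2}$ ($y{\left(V,D \right)} = \frac{\left(V + D\right) + 249}{2} = \frac{\left(D + V\right) + 249}{2} = \frac{249 + D + V}{2} = \frac{249}{2} + \frac{D}{2} + \frac{V}{2}$)
$n{\left(t,Z \right)} = Z + 403 t$
$\frac{y{\left(-237,p \right)}}{n{\left(B,696 \right)}} = \frac{\frac{249}{2} + \frac{1}{2} \cdot \frac{3919}{3366} + \frac{1}{2} \left(-237\right)}{696 + 403 \cdot 210} = \frac{\frac{249}{2} + \frac{3919}{6732} - \frac{237}{2}}{696 + 84630} = \frac{44311}{6732 \cdot 85326} = \frac{44311}{6732} \cdot \frac{1}{85326} = \frac{44311}{574414632}$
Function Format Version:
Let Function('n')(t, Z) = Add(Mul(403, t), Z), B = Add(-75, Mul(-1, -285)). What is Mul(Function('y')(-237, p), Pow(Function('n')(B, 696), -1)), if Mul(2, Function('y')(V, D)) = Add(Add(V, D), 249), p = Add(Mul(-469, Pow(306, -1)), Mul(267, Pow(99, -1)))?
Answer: Rational(44311, 574414632) ≈ 7.7141e-5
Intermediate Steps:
B = 210 (B = Add(-75, 285) = 210)
p = Rational(3919, 3366) (p = Add(Mul(-469, Rational(1, 306)), Mul(267, Rational(1, 99))) = Add(Rational(-469, 306), Rational(89, 33)) = Rational(3919, 3366) ≈ 1.1643)
Function('y')(V, D) = Add(Rational(249, 2), Mul(Rational(1, 2), D), Mul(Rational(1, 2), V)) (Function('y')(V, D) = Mul(Rational(1, 2), Add(Add(V, D), 249)) = Mul(Rational(1, 2), Add(Add(D, V), 249)) = Mul(Rational(1, 2), Add(249, D, V)) = Add(Rational(249, 2), Mul(Rational(1, 2), D), Mul(Rational(1, 2), V)))
Function('n')(t, Z) = Add(Z, Mul(403, t))
Mul(Function('y')(-237, p), Pow(Function('n')(B, 696), -1)) = Mul(Add(Rational(249, 2), Mul(Rational(1, 2), Rational(3919, 3366)), Mul(Rational(1, 2), -237)), Pow(Add(696, Mul(403, 210)), -1)) = Mul(Add(Rational(249, 2), Rational(3919, 6732), Rational(-237, 2)), Pow(Add(696, 84630), -1)) = Mul(Rational(44311, 6732), Pow(85326, -1)) = Mul(Rational(44311, 6732), Rational(1, 85326)) = Rational(44311, 574414632)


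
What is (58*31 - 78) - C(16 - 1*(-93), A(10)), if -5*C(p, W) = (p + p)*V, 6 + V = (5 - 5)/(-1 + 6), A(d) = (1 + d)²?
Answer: 7292/5 ≈ 1458.4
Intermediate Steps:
V = -6 (V = -6 + (5 - 5)/(-1 + 6) = -6 + 0/5 = -6 + 0*(⅕) = -6 + 0 = -6)
C(p, W) = 12*p/5 (C(p, W) = -(p + p)*(-6)/5 = -2*p*(-6)/5 = -(-12)*p/5 = 12*p/5)
(58*31 - 78) - C(16 - 1*(-93), A(10)) = (58*31 - 78) - 12*(16 - 1*(-93))/5 = (1798 - 78) - 12*(16 + 93)/5 = 1720 - 12*109/5 = 1720 - 1*1308/5 = 1720 - 1308/5 = 7292/5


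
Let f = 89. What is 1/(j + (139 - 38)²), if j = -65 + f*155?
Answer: 1/23931 ≈ 4.1787e-5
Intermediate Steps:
j = 13730 (j = -65 + 89*155 = -65 + 13795 = 13730)
1/(j + (139 - 38)²) = 1/(13730 + (139 - 38)²) = 1/(13730 + 101²) = 1/(13730 + 10201) = 1/23931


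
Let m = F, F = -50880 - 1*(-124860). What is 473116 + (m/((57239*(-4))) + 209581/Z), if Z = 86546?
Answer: 2343735508753893/4953806494 ≈ 4.7312e+5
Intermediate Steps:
F = 73980 (F = -50880 + 124860 = 73980)
m = 73980
473116 + (m/((57239*(-4))) + 209581/Z) = 473116 + (73980/((57239*(-4))) + 209581/86546) = 473116 + (73980/(-228956) + 209581*(1/86546)) = 473116 + (73980*(-1/228956) + 209581/86546) = 473116 + (-18495/57239 + 209581/86546) = 473116 + 10395538589/4953806494 = 2343735508753893/4953806494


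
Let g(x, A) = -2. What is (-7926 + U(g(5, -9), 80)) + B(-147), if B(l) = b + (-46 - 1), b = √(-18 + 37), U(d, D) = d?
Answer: -7975 + √19 ≈ -7970.6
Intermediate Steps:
b = √19 ≈ 4.3589
B(l) = -47 + √19 (B(l) = √19 + (-46 - 1) = √19 - 47 = -47 + √19)
(-7926 + U(g(5, -9), 80)) + B(-147) = (-7926 - 2) + (-47 + √19) = -7928 + (-47 + √19) = -7975 + √19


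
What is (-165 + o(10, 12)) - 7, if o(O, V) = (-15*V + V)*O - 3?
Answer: -1855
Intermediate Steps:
o(O, V) = -3 - 14*O*V (o(O, V) = (-14*V)*O - 3 = -14*O*V - 3 = -3 - 14*O*V)
(-165 + o(10, 12)) - 7 = (-165 + (-3 - 14*10*12)) - 7 = (-165 + (-3 - 1680)) - 7 = (-165 - 1683) - 7 = -1848 - 7 = -1855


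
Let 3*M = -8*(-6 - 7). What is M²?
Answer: 10816/9 ≈ 1201.8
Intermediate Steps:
M = 104/3 (M = (-8*(-6 - 7))/3 = (-8*(-13))/3 = (⅓)*104 = 104/3 ≈ 34.667)
M² = (104/3)² = 10816/9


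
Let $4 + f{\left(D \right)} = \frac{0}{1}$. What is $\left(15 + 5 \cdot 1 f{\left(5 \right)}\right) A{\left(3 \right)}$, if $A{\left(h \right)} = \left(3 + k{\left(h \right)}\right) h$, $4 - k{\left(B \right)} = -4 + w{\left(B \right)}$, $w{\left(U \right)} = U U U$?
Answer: $240$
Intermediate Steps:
$f{\left(D \right)} = -4$ ($f{\left(D \right)} = -4 + \frac{0}{1} = -4 + 0 \cdot 1 = -4 + 0 = -4$)
$w{\left(U \right)} = U^{3}$ ($w{\left(U \right)} = U^{2} U = U^{3}$)
$k{\left(B \right)} = 8 - B^{3}$ ($k{\left(B \right)} = 4 - \left(-4 + B^{3}\right) = 8 - B^{3}$)
$A{\left(h \right)} = h \left(11 - h^{3}\right)$ ($A{\left(h \right)} = \left(3 - \left(-8 + h^{3}\right)\right) h = \left(11 - h^{3}\right) h = h \left(11 - h^{3}\right)$)
$\left(15 + 5 \cdot 1 f{\left(5 \right)}\right) A{\left(3 \right)} = \left(15 + 5 \cdot 1 \left(-4\right)\right) 3 \left(11 - 3^{3}\right) = \left(15 + 5 \left(-4\right)\right) 3 \left(11 - 27\right) = \left(15 - 20\right) 3 \left(11 - 27\right) = - 5 \cdot 3 \left(-16\right) = \left(-5\right) \left(-48\right) = 240$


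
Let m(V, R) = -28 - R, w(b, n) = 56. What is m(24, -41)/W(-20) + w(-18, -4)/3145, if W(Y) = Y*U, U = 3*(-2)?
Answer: 9521/75480 ≈ 0.12614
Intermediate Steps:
U = -6
W(Y) = -6*Y (W(Y) = Y*(-6) = -6*Y)
m(24, -41)/W(-20) + w(-18, -4)/3145 = (-28 - 1*(-41))/((-6*(-20))) + 56/3145 = (-28 + 41)/120 + 56*(1/3145) = 13*(1/120) + 56/3145 = 13/120 + 56/3145 = 9521/75480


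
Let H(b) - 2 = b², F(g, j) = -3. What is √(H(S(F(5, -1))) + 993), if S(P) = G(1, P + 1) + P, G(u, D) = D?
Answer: 2*√255 ≈ 31.937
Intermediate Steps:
S(P) = 1 + 2*P (S(P) = (P + 1) + P = (1 + P) + P = 1 + 2*P)
H(b) = 2 + b²
√(H(S(F(5, -1))) + 993) = √((2 + (1 + 2*(-3))²) + 993) = √((2 + (1 - 6)²) + 993) = √((2 + (-5)²) + 993) = √((2 + 25) + 993) = √(27 + 993) = √1020 = 2*√255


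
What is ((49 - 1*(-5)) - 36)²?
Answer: 324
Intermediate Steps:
((49 - 1*(-5)) - 36)² = ((49 + 5) - 36)² = (54 - 36)² = 18² = 324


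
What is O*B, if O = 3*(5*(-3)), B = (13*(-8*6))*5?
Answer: 140400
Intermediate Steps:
B = -3120 (B = (13*(-48))*5 = -624*5 = -3120)
O = -45 (O = 3*(-15) = -45)
O*B = -45*(-3120) = 140400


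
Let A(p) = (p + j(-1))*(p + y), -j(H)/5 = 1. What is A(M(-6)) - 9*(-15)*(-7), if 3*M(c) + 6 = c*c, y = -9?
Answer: -940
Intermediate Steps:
j(H) = -5 (j(H) = -5*1 = -5)
M(c) = -2 + c²/3 (M(c) = -2 + (c*c)/3 = -2 + c²/3)
A(p) = (-9 + p)*(-5 + p) (A(p) = (p - 5)*(p - 9) = (-5 + p)*(-9 + p) = (-9 + p)*(-5 + p))
A(M(-6)) - 9*(-15)*(-7) = (45 + (-2 + (⅓)*(-6)²)² - 14*(-2 + (⅓)*(-6)²)) - 9*(-15)*(-7) = (45 + (-2 + (⅓)*36)² - 14*(-2 + (⅓)*36)) - (-135)*(-7) = (45 + (-2 + 12)² - 14*(-2 + 12)) - 1*945 = (45 + 10² - 14*10) - 945 = (45 + 100 - 140) - 945 = 5 - 945 = -940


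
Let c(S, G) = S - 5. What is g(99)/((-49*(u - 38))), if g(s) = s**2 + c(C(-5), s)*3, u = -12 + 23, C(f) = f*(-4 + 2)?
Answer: 3272/441 ≈ 7.4195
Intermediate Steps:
C(f) = -2*f (C(f) = f*(-2) = -2*f)
c(S, G) = -5 + S
u = 11
g(s) = 15 + s**2 (g(s) = s**2 + (-5 - 2*(-5))*3 = s**2 + (-5 + 10)*3 = s**2 + 5*3 = s**2 + 15 = 15 + s**2)
g(99)/((-49*(u - 38))) = (15 + 99**2)/((-49*(11 - 38))) = (15 + 9801)/((-49*(-27))) = 9816/1323 = 9816*(1/1323) = 3272/441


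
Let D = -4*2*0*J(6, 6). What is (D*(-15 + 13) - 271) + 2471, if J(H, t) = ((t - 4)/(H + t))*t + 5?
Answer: 2200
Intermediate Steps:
J(H, t) = 5 + t*(-4 + t)/(H + t) (J(H, t) = ((-4 + t)/(H + t))*t + 5 = t*(-4 + t)/(H + t) + 5 = 5 + t*(-4 + t)/(H + t))
D = 0 (D = -4*2*0*(6 + 6² + 5*6)/(6 + 6) = -0*(6 + 36 + 30)/12 = -0*(1/12)*72 = -0*6 = -4*0 = 0)
(D*(-15 + 13) - 271) + 2471 = (0*(-15 + 13) - 271) + 2471 = (0*(-2) - 271) + 2471 = (0 - 271) + 2471 = -271 + 2471 = 2200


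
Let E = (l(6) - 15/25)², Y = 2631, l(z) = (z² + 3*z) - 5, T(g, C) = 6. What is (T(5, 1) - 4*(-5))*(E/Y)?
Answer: 1522664/65775 ≈ 23.150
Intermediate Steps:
l(z) = -5 + z² + 3*z
E = 58564/25 (E = ((-5 + 6² + 3*6) - 15/25)² = ((-5 + 36 + 18) - 15*1/25)² = (49 - ⅗)² = (242/5)² = 58564/25 ≈ 2342.6)
(T(5, 1) - 4*(-5))*(E/Y) = (6 - 4*(-5))*((58564/25)/2631) = (6 + 20)*((58564/25)*(1/2631)) = 26*(58564/65775) = 1522664/65775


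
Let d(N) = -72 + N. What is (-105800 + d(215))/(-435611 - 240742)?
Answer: 35219/225451 ≈ 0.15622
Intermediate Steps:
(-105800 + d(215))/(-435611 - 240742) = (-105800 + (-72 + 215))/(-435611 - 240742) = (-105800 + 143)/(-676353) = -105657*(-1/676353) = 35219/225451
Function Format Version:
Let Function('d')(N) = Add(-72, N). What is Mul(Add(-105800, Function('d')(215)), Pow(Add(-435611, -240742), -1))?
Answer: Rational(35219, 225451) ≈ 0.15622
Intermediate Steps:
Mul(Add(-105800, Function('d')(215)), Pow(Add(-435611, -240742), -1)) = Mul(Add(-105800, Add(-72, 215)), Pow(Add(-435611, -240742), -1)) = Mul(Add(-105800, 143), Pow(-676353, -1)) = Mul(-105657, Rational(-1, 676353)) = Rational(35219, 225451)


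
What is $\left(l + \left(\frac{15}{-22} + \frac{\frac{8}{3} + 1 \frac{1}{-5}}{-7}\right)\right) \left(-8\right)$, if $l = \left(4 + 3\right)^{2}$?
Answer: $- \frac{443204}{1155} \approx -383.73$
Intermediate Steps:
$l = 49$ ($l = 7^{2} = 49$)
$\left(l + \left(\frac{15}{-22} + \frac{\frac{8}{3} + 1 \frac{1}{-5}}{-7}\right)\right) \left(-8\right) = \left(49 + \left(\frac{15}{-22} + \frac{\frac{8}{3} + 1 \frac{1}{-5}}{-7}\right)\right) \left(-8\right) = \left(49 + \left(15 \left(- \frac{1}{22}\right) + \left(8 \cdot \frac{1}{3} + 1 \left(- \frac{1}{5}\right)\right) \left(- \frac{1}{7}\right)\right)\right) \left(-8\right) = \left(49 - \left(\frac{15}{22} - \left(\frac{8}{3} - \frac{1}{5}\right) \left(- \frac{1}{7}\right)\right)\right) \left(-8\right) = \left(49 + \left(- \frac{15}{22} + \frac{37}{15} \left(- \frac{1}{7}\right)\right)\right) \left(-8\right) = \left(49 - \frac{2389}{2310}\right) \left(-8\right) = \frac{110801}{2310} \left(-8\right) = - \frac{443204}{1155}$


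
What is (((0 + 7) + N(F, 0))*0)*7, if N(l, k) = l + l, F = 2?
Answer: 0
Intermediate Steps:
N(l, k) = 2*l
(((0 + 7) + N(F, 0))*0)*7 = (((0 + 7) + 2*2)*0)*7 = ((7 + 4)*0)*7 = (11*0)*7 = 0*7 = 0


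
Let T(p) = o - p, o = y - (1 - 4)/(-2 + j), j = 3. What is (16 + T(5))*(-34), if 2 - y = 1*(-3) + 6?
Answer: -442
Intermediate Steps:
y = -1 (y = 2 - (1*(-3) + 6) = 2 - (-3 + 6) = 2 - 1*3 = 2 - 3 = -1)
o = 2 (o = -1 - (1 - 4)/(-2 + 3) = -1 - (-3)/1 = -1 - (-3) = -1 - 1*(-3) = -1 + 3 = 2)
T(p) = 2 - p
(16 + T(5))*(-34) = (16 + (2 - 1*5))*(-34) = (16 + (2 - 5))*(-34) = (16 - 3)*(-34) = 13*(-34) = -442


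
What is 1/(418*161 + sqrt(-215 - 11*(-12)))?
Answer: 67298/4529020887 - I*sqrt(83)/4529020887 ≈ 1.4859e-5 - 2.0116e-9*I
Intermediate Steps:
1/(418*161 + sqrt(-215 - 11*(-12))) = 1/(67298 + sqrt(-215 + 132)) = 1/(67298 + sqrt(-83)) = 1/(67298 + I*sqrt(83))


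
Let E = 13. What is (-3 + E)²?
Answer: 100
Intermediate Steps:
(-3 + E)² = (-3 + 13)² = 10² = 100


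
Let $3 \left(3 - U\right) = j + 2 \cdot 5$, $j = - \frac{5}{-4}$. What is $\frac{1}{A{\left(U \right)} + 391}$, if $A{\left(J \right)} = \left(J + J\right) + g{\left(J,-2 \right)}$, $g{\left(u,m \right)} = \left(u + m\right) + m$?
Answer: $\frac{4}{1539} \approx 0.0025991$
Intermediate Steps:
$g{\left(u,m \right)} = u + 2 m$ ($g{\left(u,m \right)} = \left(m + u\right) + m = u + 2 m$)
$j = \frac{5}{4}$ ($j = \left(-5\right) \left(- \frac{1}{4}\right) = \frac{5}{4} \approx 1.25$)
$U = - \frac{3}{4}$ ($U = 3 - \frac{\frac{5}{4} + 2 \cdot 5}{3} = 3 - \frac{\frac{5}{4} + 10}{3} = 3 - \frac{15}{4} = - \frac{3}{4} \approx -0.75$)
$A{\left(J \right)} = -4 + 3 J$ ($A{\left(J \right)} = \left(J + J\right) + \left(J + 2 \left(-2\right)\right) = 2 J + \left(J - 4\right) = 2 J + \left(-4 + J\right) = -4 + 3 J$)
$\frac{1}{A{\left(U \right)} + 391} = \frac{1}{\left(-4 + 3 \left(- \frac{3}{4}\right)\right) + 391} = \frac{1}{\left(-4 - \frac{9}{4}\right) + 391} = \frac{1}{- \frac{25}{4} + 391} = \frac{1}{\frac{1539}{4}} = \frac{4}{1539}$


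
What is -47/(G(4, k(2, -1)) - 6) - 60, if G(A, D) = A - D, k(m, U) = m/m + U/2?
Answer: -206/5 ≈ -41.200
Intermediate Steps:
k(m, U) = 1 + U/2 (k(m, U) = 1 + U*(1/2) = 1 + U/2)
-47/(G(4, k(2, -1)) - 6) - 60 = -47/((4 - (1 + (1/2)*(-1))) - 6) - 60 = -47/((4 - (1 - 1/2)) - 6) - 60 = -47/((4 - 1*1/2) - 6) - 60 = -47/((4 - 1/2) - 6) - 60 = -47/(7/2 - 6) - 60 = -47/(-5/2) - 60 = -47*(-2/5) - 60 = 94/5 - 60 = -206/5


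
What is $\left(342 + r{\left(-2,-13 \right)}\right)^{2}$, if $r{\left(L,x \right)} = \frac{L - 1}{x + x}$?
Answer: $\frac{79121025}{676} \approx 1.1704 \cdot 10^{5}$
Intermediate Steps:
$r{\left(L,x \right)} = \frac{-1 + L}{2 x}$
$\left(342 + r{\left(-2,-13 \right)}\right)^{2} = \left(342 + \frac{-1 - 2}{2 \left(-13\right)}\right)^{2} = \left(342 + \frac{1}{2} \left(- \frac{1}{13}\right) \left(-3\right)\right)^{2} = \left(342 + \frac{3}{26}\right)^{2} = \left(\frac{8895}{26}\right)^{2} = \frac{79121025}{676}$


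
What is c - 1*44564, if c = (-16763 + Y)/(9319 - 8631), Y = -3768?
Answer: -30680563/688 ≈ -44594.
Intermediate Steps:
c = -20531/688 (c = (-16763 - 3768)/(9319 - 8631) = -20531/688 ≈ -29.842)
c - 1*44564 = -20531/688 - 1*44564 = -20531/688 - 44564 = -30680563/688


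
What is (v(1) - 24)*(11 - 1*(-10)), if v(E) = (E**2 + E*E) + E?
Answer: -441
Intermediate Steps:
v(E) = E + 2*E**2 (v(E) = (E**2 + E**2) + E = 2*E**2 + E = E + 2*E**2)
(v(1) - 24)*(11 - 1*(-10)) = (1*(1 + 2*1) - 24)*(11 - 1*(-10)) = (1*(1 + 2) - 24)*(11 + 10) = (1*3 - 24)*21 = (3 - 24)*21 = -21*21 = -441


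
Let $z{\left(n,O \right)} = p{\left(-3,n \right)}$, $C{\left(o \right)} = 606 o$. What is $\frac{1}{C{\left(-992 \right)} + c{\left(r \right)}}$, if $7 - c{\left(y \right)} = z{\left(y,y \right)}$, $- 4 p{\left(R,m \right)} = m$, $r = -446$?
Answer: $- \frac{2}{1202513} \approx -1.6632 \cdot 10^{-6}$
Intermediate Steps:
$p{\left(R,m \right)} = - \frac{m}{4}$
$z{\left(n,O \right)} = - \frac{n}{4}$
$c{\left(y \right)} = 7 + \frac{y}{4}$ ($c{\left(y \right)} = 7 - - \frac{y}{4} = 7 + \frac{y}{4}$)
$\frac{1}{C{\left(-992 \right)} + c{\left(r \right)}} = \frac{1}{606 \left(-992\right) + \left(7 + \frac{1}{4} \left(-446\right)\right)} = \frac{1}{-601152 + \left(7 - \frac{223}{2}\right)} = \frac{1}{-601152 - \frac{209}{2}} = \frac{1}{- \frac{1202513}{2}} = - \frac{2}{1202513}$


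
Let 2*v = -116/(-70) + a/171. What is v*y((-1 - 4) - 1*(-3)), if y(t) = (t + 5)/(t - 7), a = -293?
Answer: 337/35910 ≈ 0.0093846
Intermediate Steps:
y(t) = (5 + t)/(-7 + t)
v = -337/11970 (v = (-116/(-70) - 293/171)/2 = (-116*(-1/70) - 293*1/171)/2 = (58/35 - 293/171)/2 = (½)*(-337/5985) = -337/11970 ≈ -0.028154)
v*y((-1 - 4) - 1*(-3)) = -337*(5 + ((-1 - 4) - 1*(-3)))/(11970*(-7 + ((-1 - 4) - 1*(-3)))) = -337*(5 + (-5 + 3))/(11970*(-7 + (-5 + 3))) = -337*(5 - 2)/(11970*(-7 - 2)) = -337*3/(11970*(-9)) = -(-337)*3/107730 = -337/11970*(-⅓) = 337/35910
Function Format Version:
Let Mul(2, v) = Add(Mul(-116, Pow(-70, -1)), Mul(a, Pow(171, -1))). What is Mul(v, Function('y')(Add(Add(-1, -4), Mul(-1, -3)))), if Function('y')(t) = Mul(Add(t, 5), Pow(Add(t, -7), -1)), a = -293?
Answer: Rational(337, 35910) ≈ 0.0093846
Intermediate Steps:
Function('y')(t) = Mul(Pow(Add(-7, t), -1), Add(5, t)) (Function('y')(t) = Mul(Add(5, t), Pow(Add(-7, t), -1)) = Mul(Pow(Add(-7, t), -1), Add(5, t)))
v = Rational(-337, 11970) (v = Mul(Rational(1, 2), Add(Mul(-116, Pow(-70, -1)), Mul(-293, Pow(171, -1)))) = Mul(Rational(1, 2), Add(Mul(-116, Rational(-1, 70)), Mul(-293, Rational(1, 171)))) = Mul(Rational(1, 2), Add(Rational(58, 35), Rational(-293, 171))) = Mul(Rational(1, 2), Rational(-337, 5985)) = Rational(-337, 11970) ≈ -0.028154)
Mul(v, Function('y')(Add(Add(-1, -4), Mul(-1, -3)))) = Mul(Rational(-337, 11970), Mul(Pow(Add(-7, Add(Add(-1, -4), Mul(-1, -3))), -1), Add(5, Add(Add(-1, -4), Mul(-1, -3))))) = Mul(Rational(-337, 11970), Mul(Pow(Add(-7, Add(-5, 3)), -1), Add(5, Add(-5, 3)))) = Mul(Rational(-337, 11970), Mul(Pow(Add(-7, -2), -1), Add(5, -2))) = Mul(Rational(-337, 11970), Mul(Pow(-9, -1), 3)) = Mul(Rational(-337, 11970), Mul(Rational(-1, 9), 3)) = Mul(Rational(-337, 11970), Rational(-1, 3)) = Rational(337, 35910)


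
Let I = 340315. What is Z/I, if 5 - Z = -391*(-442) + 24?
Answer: -172841/340315 ≈ -0.50788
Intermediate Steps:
Z = -172841 (Z = 5 - (-391*(-442) + 24) = 5 - (172822 + 24) = 5 - 1*172846 = 5 - 172846 = -172841)
Z/I = -172841/340315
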